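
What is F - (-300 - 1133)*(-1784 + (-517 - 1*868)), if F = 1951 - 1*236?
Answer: -4539462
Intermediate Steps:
F = 1715 (F = 1951 - 236 = 1715)
F - (-300 - 1133)*(-1784 + (-517 - 1*868)) = 1715 - (-300 - 1133)*(-1784 + (-517 - 1*868)) = 1715 - (-1433)*(-1784 + (-517 - 868)) = 1715 - (-1433)*(-1784 - 1385) = 1715 - (-1433)*(-3169) = 1715 - 1*4541177 = 1715 - 4541177 = -4539462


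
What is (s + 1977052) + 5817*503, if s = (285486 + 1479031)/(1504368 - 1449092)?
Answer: 271020158345/55276 ≈ 4.9030e+6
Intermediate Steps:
s = 1764517/55276 ≈ 31.922
(s + 1977052) + 5817*503 = (1764517/55276 + 1977052) + 5817*503 = 109285290869/55276 + 2925951 = 271020158345/55276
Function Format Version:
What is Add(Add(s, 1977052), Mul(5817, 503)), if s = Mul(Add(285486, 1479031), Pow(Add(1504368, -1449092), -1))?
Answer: Rational(271020158345, 55276) ≈ 4.9030e+6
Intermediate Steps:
s = Rational(1764517, 55276) (s = Mul(1764517, Pow(55276, -1)) = Mul(1764517, Rational(1, 55276)) = Rational(1764517, 55276) ≈ 31.922)
Add(Add(s, 1977052), Mul(5817, 503)) = Add(Add(Rational(1764517, 55276), 1977052), Mul(5817, 503)) = Add(Rational(109285290869, 55276), 2925951) = Rational(271020158345, 55276)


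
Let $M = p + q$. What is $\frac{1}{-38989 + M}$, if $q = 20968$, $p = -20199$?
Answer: $- \frac{1}{38220} \approx -2.6164 \cdot 10^{-5}$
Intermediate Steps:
$M = 769$ ($M = -20199 + 20968 = 769$)
$\frac{1}{-38989 + M} = \frac{1}{-38989 + 769} = \frac{1}{-38220} = - \frac{1}{38220}$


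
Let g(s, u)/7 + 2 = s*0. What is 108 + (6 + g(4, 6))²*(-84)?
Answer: -5268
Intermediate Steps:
g(s, u) = -14 (g(s, u) = -14 + 7*(s*0) = -14 + 7*0 = -14 + 0 = -14)
108 + (6 + g(4, 6))²*(-84) = 108 + (6 - 14)²*(-84) = 108 + (-8)²*(-84) = 108 + 64*(-84) = 108 - 5376 = -5268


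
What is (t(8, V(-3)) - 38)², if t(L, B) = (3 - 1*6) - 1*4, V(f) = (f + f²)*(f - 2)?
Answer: 2025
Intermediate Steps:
V(f) = (-2 + f)*(f + f²) (V(f) = (f + f²)*(-2 + f) = (-2 + f)*(f + f²))
t(L, B) = -7 (t(L, B) = (3 - 6) - 4 = -3 - 4 = -7)
(t(8, V(-3)) - 38)² = (-7 - 38)² = (-45)² = 2025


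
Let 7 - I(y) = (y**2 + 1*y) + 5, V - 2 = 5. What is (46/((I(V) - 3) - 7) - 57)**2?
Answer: 3411409/1024 ≈ 3331.5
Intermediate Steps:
V = 7 (V = 2 + 5 = 7)
I(y) = 2 - y - y**2 (I(y) = 7 - ((y**2 + 1*y) + 5) = 7 - ((y**2 + y) + 5) = 7 - ((y + y**2) + 5) = 7 - (5 + y + y**2) = 7 + (-5 - y - y**2) = 2 - y - y**2)
(46/((I(V) - 3) - 7) - 57)**2 = (46/(((2 - 1*7 - 1*7**2) - 3) - 7) - 57)**2 = (46/(((2 - 7 - 1*49) - 3) - 7) - 57)**2 = (46/(((2 - 7 - 49) - 3) - 7) - 57)**2 = (46/((-54 - 3) - 7) - 57)**2 = (46/(-57 - 7) - 57)**2 = (46/(-64) - 57)**2 = (46*(-1/64) - 57)**2 = (-23/32 - 57)**2 = (-1847/32)**2 = 3411409/1024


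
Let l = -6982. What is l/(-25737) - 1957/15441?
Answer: 6382417/44156113 ≈ 0.14454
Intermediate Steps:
l/(-25737) - 1957/15441 = -6982/(-25737) - 1957/15441 = -6982*(-1/25737) - 1957*1/15441 = 6982/25737 - 1957/15441 = 6382417/44156113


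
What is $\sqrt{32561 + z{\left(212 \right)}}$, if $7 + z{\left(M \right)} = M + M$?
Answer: $\sqrt{32978} \approx 181.6$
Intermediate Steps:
$z{\left(M \right)} = -7 + 2 M$ ($z{\left(M \right)} = -7 + \left(M + M\right) = -7 + 2 M$)
$\sqrt{32561 + z{\left(212 \right)}} = \sqrt{32561 + \left(-7 + 2 \cdot 212\right)} = \sqrt{32561 + \left(-7 + 424\right)} = \sqrt{32561 + 417} = \sqrt{32978}$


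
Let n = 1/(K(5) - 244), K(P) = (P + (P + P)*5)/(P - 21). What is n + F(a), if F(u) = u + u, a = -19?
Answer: -150458/3959 ≈ -38.004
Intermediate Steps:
K(P) = 11*P/(-21 + P) (K(P) = (P + (2*P)*5)/(-21 + P) = (P + 10*P)/(-21 + P) = (11*P)/(-21 + P) = 11*P/(-21 + P))
n = -16/3959 (n = 1/(11*5/(-21 + 5) - 244) = 1/(11*5/(-16) - 244) = 1/(11*5*(-1/16) - 244) = 1/(-55/16 - 244) = 1/(-3959/16) = -16/3959 ≈ -0.0040414)
F(u) = 2*u
n + F(a) = -16/3959 + 2*(-19) = -16/3959 - 38 = -150458/3959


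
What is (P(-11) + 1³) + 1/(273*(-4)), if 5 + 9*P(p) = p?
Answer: -2551/3276 ≈ -0.77869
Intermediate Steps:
P(p) = -5/9 + p/9
(P(-11) + 1³) + 1/(273*(-4)) = ((-5/9 + (⅑)*(-11)) + 1³) + 1/(273*(-4)) = ((-5/9 - 11/9) + 1) + 1/(-1092) = (-16/9 + 1) - 1/1092 = -7/9 - 1/1092 = -2551/3276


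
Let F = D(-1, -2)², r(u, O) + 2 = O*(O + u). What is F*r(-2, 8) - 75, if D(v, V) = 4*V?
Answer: 2869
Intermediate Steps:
r(u, O) = -2 + O*(O + u)
F = 64 (F = (4*(-2))² = (-8)² = 64)
F*r(-2, 8) - 75 = 64*(-2 + 8² + 8*(-2)) - 75 = 64*(-2 + 64 - 16) - 75 = 64*46 - 75 = 2944 - 75 = 2869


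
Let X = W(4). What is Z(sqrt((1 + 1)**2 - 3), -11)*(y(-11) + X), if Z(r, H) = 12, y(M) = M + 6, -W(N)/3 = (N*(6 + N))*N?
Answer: -5820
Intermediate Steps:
W(N) = -3*N**2*(6 + N) (W(N) = -3*N*(6 + N)*N = -3*N**2*(6 + N))
X = -480 (X = 3*4**2*(-6 - 1*4) = 3*16*(-6 - 4) = 3*16*(-10) = -480)
y(M) = 6 + M
Z(sqrt((1 + 1)**2 - 3), -11)*(y(-11) + X) = 12*((6 - 11) - 480) = 12*(-5 - 480) = 12*(-485) = -5820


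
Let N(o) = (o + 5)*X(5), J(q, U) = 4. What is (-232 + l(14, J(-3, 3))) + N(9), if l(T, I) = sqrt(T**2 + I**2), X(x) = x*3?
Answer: -22 + 2*sqrt(53) ≈ -7.4398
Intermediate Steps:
X(x) = 3*x
l(T, I) = sqrt(I**2 + T**2)
N(o) = 75 + 15*o (N(o) = (o + 5)*(3*5) = (5 + o)*15 = 75 + 15*o)
(-232 + l(14, J(-3, 3))) + N(9) = (-232 + sqrt(4**2 + 14**2)) + (75 + 15*9) = (-232 + sqrt(16 + 196)) + (75 + 135) = (-232 + sqrt(212)) + 210 = (-232 + 2*sqrt(53)) + 210 = -22 + 2*sqrt(53)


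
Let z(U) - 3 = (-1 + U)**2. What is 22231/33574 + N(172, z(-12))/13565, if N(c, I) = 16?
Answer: 302100699/455431310 ≈ 0.66333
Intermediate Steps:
z(U) = 3 + (-1 + U)**2
22231/33574 + N(172, z(-12))/13565 = 22231/33574 + 16/13565 = 302100699/455431310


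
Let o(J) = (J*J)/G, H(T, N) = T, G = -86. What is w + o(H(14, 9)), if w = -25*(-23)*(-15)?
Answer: -370973/43 ≈ -8627.3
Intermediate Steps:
o(J) = -J**2/86 (o(J) = (J*J)/(-86) = J**2*(-1/86) = -J**2/86)
w = -8625 (w = 575*(-15) = -8625)
w + o(H(14, 9)) = -8625 - 1/86*14**2 = -8625 - 1/86*196 = -8625 - 98/43 = -370973/43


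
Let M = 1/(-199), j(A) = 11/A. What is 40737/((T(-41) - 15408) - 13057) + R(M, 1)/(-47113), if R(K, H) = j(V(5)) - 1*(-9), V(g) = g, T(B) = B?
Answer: -3199269247/2238338630 ≈ -1.4293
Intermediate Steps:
M = -1/199 ≈ -0.0050251
R(K, H) = 56/5 (R(K, H) = 11/5 - 1*(-9) = 11*(⅕) + 9 = 11/5 + 9 = 56/5)
40737/((T(-41) - 15408) - 13057) + R(M, 1)/(-47113) = 40737/((-41 - 15408) - 13057) + (56/5)/(-47113) = 40737/(-15449 - 13057) + (56/5)*(-1/47113) = 40737/(-28506) - 56/235565 = 40737*(-1/28506) - 56/235565 = -13579/9502 - 56/235565 = -3199269247/2238338630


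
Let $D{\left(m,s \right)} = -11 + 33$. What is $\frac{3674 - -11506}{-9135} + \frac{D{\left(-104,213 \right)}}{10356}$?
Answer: $- \frac{581493}{350378} \approx -1.6596$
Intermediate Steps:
$D{\left(m,s \right)} = 22$
$\frac{3674 - -11506}{-9135} + \frac{D{\left(-104,213 \right)}}{10356} = \frac{3674 - -11506}{-9135} + \frac{22}{10356} = \left(3674 + 11506\right) \left(- \frac{1}{9135}\right) + 22 \cdot \frac{1}{10356} = 15180 \left(- \frac{1}{9135}\right) + \frac{11}{5178} = - \frac{1012}{609} + \frac{11}{5178} = - \frac{581493}{350378}$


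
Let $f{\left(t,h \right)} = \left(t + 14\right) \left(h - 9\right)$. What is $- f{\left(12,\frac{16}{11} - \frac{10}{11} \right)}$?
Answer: $\frac{2418}{11} \approx 219.82$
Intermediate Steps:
$f{\left(t,h \right)} = \left(-9 + h\right) \left(14 + t\right)$ ($f{\left(t,h \right)} = \left(14 + t\right) \left(-9 + h\right) = \left(-9 + h\right) \left(14 + t\right)$)
$- f{\left(12,\frac{16}{11} - \frac{10}{11} \right)} = - (-126 - 108 + 14 \left(\frac{16}{11} - \frac{10}{11}\right) + \left(\frac{16}{11} - \frac{10}{11}\right) 12) = - (-126 - 108 + 14 \cdot \frac{6}{11} + \frac{6}{11} \cdot 12) = - (-126 - 108 + \frac{84}{11} + \frac{72}{11}) = \left(-1\right) \left(- \frac{2418}{11}\right) = \frac{2418}{11}$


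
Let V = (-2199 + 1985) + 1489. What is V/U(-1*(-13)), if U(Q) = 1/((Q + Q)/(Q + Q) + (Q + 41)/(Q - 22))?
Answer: -6375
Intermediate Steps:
U(Q) = 1/(1 + (41 + Q)/(-22 + Q)) (U(Q) = 1/((2*Q)/((2*Q)) + (41 + Q)/(-22 + Q)) = 1/((2*Q)*(1/(2*Q)) + (41 + Q)/(-22 + Q)) = 1/(1 + (41 + Q)/(-22 + Q)))
V = 1275 (V = -214 + 1489 = 1275)
V/U(-1*(-13)) = 1275/(((-22 - 1*(-13))/(19 + 2*(-1*(-13))))) = 1275/(((-22 + 13)/(19 + 2*13))) = 1275/((-9/(19 + 26))) = 1275/((-9/45)) = 1275/(((1/45)*(-9))) = 1275/(-1/5) = 1275*(-5) = -6375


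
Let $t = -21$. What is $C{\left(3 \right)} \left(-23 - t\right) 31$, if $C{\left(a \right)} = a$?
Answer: $-186$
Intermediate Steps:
$C{\left(3 \right)} \left(-23 - t\right) 31 = 3 \left(-23 - -21\right) 31 = 3 \left(-23 + 21\right) 31 = 3 \left(-2\right) 31 = \left(-6\right) 31 = -186$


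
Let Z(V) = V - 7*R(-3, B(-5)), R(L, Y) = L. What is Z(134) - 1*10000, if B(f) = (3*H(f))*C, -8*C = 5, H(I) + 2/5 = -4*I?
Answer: -9845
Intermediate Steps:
H(I) = -2/5 - 4*I
C = -5/8 (C = -1/8*5 = -5/8 ≈ -0.62500)
B(f) = 3/4 + 15*f/2 (B(f) = (3*(-2/5 - 4*f))*(-5/8) = (-6/5 - 12*f)*(-5/8) = 3/4 + 15*f/2)
Z(V) = 21 + V (Z(V) = V - 7*(-3) = V + 21 = 21 + V)
Z(134) - 1*10000 = (21 + 134) - 1*10000 = 155 - 10000 = -9845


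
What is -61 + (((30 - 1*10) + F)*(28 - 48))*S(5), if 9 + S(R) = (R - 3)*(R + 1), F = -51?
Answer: 1799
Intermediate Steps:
S(R) = -9 + (1 + R)*(-3 + R) (S(R) = -9 + (R - 3)*(R + 1) = -9 + (-3 + R)*(1 + R) = -9 + (1 + R)*(-3 + R))
-61 + (((30 - 1*10) + F)*(28 - 48))*S(5) = -61 + (((30 - 1*10) - 51)*(28 - 48))*(-12 + 5² - 2*5) = -61 + (((30 - 10) - 51)*(-20))*(-12 + 25 - 10) = -61 + ((20 - 51)*(-20))*3 = -61 - 31*(-20)*3 = -61 + 620*3 = -61 + 1860 = 1799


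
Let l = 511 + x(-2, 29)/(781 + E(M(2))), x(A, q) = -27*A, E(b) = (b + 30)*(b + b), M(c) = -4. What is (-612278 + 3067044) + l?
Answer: 468957925/191 ≈ 2.4553e+6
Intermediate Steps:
E(b) = 2*b*(30 + b) (E(b) = (30 + b)*(2*b) = 2*b*(30 + b))
l = 97619/191 (l = 511 + (-27*(-2))/(781 + 2*(-4)*(30 - 4)) = 511 + 54/(781 + 2*(-4)*26) = 511 + 54/(781 - 208) = 511 + 54/573 = 511 + 54*(1/573) = 511 + 18/191 = 97619/191 ≈ 511.09)
(-612278 + 3067044) + l = (-612278 + 3067044) + 97619/191 = 2454766 + 97619/191 = 468957925/191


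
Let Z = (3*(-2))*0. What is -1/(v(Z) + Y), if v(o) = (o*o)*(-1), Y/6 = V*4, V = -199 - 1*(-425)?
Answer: -1/5424 ≈ -0.00018437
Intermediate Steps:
Z = 0 (Z = -6*0 = 0)
V = 226 (V = -199 + 425 = 226)
Y = 5424 (Y = 6*(226*4) = 6*904 = 5424)
v(o) = -o² (v(o) = o²*(-1) = -o²)
-1/(v(Z) + Y) = -1/(-1*0² + 5424) = -1/(-1*0 + 5424) = -1/(0 + 5424) = -1/5424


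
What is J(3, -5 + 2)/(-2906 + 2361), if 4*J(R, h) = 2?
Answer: -1/1090 ≈ -0.00091743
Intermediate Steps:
J(R, h) = ½ (J(R, h) = (¼)*2 = ½)
J(3, -5 + 2)/(-2906 + 2361) = 1/(2*(-2906 + 2361)) = (½)/(-545) = (½)*(-1/545) = -1/1090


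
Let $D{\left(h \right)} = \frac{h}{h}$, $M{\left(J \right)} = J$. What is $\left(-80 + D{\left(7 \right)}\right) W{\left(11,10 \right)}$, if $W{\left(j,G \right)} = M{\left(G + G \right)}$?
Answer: $-1580$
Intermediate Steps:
$W{\left(j,G \right)} = 2 G$ ($W{\left(j,G \right)} = G + G = 2 G$)
$D{\left(h \right)} = 1$
$\left(-80 + D{\left(7 \right)}\right) W{\left(11,10 \right)} = \left(-80 + 1\right) 2 \cdot 10 = \left(-79\right) 20 = -1580$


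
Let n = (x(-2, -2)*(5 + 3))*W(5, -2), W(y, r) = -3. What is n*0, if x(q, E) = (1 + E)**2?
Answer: 0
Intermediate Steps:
n = -24 (n = ((1 - 2)**2*(5 + 3))*(-3) = ((-1)**2*8)*(-3) = (1*8)*(-3) = 8*(-3) = -24)
n*0 = -24*0 = 0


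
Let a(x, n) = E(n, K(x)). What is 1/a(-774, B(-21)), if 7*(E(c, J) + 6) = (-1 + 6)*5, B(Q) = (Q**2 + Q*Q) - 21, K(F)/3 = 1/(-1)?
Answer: -7/17 ≈ -0.41176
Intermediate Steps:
K(F) = -3 (K(F) = 3/(-1) = 3*(-1) = -3)
B(Q) = -21 + 2*Q**2 (B(Q) = (Q**2 + Q**2) - 21 = 2*Q**2 - 21 = -21 + 2*Q**2)
E(c, J) = -17/7 (E(c, J) = -6 + ((-1 + 6)*5)/7 = -6 + (5*5)/7 = -6 + (1/7)*25 = -6 + 25/7 = -17/7)
a(x, n) = -17/7
1/a(-774, B(-21)) = 1/(-17/7) = -7/17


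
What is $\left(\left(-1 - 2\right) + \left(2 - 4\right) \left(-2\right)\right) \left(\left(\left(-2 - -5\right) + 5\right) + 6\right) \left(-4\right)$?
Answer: $-56$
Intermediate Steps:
$\left(\left(-1 - 2\right) + \left(2 - 4\right) \left(-2\right)\right) \left(\left(\left(-2 - -5\right) + 5\right) + 6\right) \left(-4\right) = \left(-3 - -4\right) \left(\left(\left(-2 + 5\right) + 5\right) + 6\right) \left(-4\right) = \left(-3 + 4\right) \left(\left(3 + 5\right) + 6\right) \left(-4\right) = 1 \left(8 + 6\right) \left(-4\right) = 1 \cdot 14 \left(-4\right) = 14 \left(-4\right) = -56$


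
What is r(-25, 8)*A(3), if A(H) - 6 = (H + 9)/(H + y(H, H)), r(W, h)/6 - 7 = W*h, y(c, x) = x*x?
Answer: -8106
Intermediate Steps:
y(c, x) = x**2
r(W, h) = 42 + 6*W*h (r(W, h) = 42 + 6*(W*h) = 42 + 6*W*h)
A(H) = 6 + (9 + H)/(H + H**2) (A(H) = 6 + (H + 9)/(H + H**2) = 6 + (9 + H)/(H + H**2))
r(-25, 8)*A(3) = (42 + 6*(-25)*8)*((9 + 6*3**2 + 7*3)/(3*(1 + 3))) = (42 - 1200)*((1/3)*(9 + 6*9 + 21)/4) = -386*(9 + 54 + 21)/4 = -386*84/4 = -1158*7 = -8106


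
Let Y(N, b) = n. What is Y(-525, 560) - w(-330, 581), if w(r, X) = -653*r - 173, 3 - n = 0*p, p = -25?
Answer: -215314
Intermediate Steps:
n = 3 (n = 3 - 0*(-25) = 3 - 1*0 = 3 + 0 = 3)
w(r, X) = -173 - 653*r
Y(N, b) = 3
Y(-525, 560) - w(-330, 581) = 3 - (-173 - 653*(-330)) = 3 - (-173 + 215490) = 3 - 1*215317 = 3 - 215317 = -215314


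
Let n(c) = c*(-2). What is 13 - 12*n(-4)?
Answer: -83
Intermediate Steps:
n(c) = -2*c
13 - 12*n(-4) = 13 - (-24)*(-4) = 13 - 12*8 = 13 - 96 = -83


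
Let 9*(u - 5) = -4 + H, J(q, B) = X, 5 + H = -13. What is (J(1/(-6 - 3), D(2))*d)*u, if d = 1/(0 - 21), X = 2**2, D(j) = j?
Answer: -92/189 ≈ -0.48677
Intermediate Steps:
X = 4
H = -18 (H = -5 - 13 = -18)
J(q, B) = 4
u = 23/9 (u = 5 + (-4 - 18)/9 = 5 + (1/9)*(-22) = 5 - 22/9 = 23/9 ≈ 2.5556)
d = -1/21 (d = 1/(-21) = -1/21 ≈ -0.047619)
(J(1/(-6 - 3), D(2))*d)*u = (4*(-1/21))*(23/9) = -4/21*23/9 = -92/189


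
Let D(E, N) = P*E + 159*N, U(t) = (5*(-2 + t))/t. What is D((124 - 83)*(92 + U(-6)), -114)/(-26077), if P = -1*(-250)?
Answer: -2979622/78231 ≈ -38.087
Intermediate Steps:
P = 250
U(t) = (-10 + 5*t)/t
D(E, N) = 159*N + 250*E (D(E, N) = 250*E + 159*N = 159*N + 250*E)
D((124 - 83)*(92 + U(-6)), -114)/(-26077) = (159*(-114) + 250*((124 - 83)*(92 + (5 - 10/(-6)))))/(-26077) = (-18126 + 250*(41*(92 + (5 - 10*(-1/6)))))*(-1/26077) = (-18126 + 250*(41*(92 + (5 + 5/3))))*(-1/26077) = (-18126 + 250*(41*(92 + 20/3)))*(-1/26077) = (-18126 + 250*(41*(296/3)))*(-1/26077) = (-18126 + 250*(12136/3))*(-1/26077) = (-18126 + 3034000/3)*(-1/26077) = (2979622/3)*(-1/26077) = -2979622/78231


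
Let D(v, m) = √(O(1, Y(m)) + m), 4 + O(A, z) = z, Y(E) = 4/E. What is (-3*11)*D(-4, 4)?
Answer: -33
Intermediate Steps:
O(A, z) = -4 + z
D(v, m) = √(-4 + m + 4/m) (D(v, m) = √((-4 + 4/m) + m) = √(-4 + m + 4/m))
(-3*11)*D(-4, 4) = (-3*11)*√(-4 + 4 + 4/4) = -33*√(-4 + 4 + 4*(¼)) = -33*√(-4 + 4 + 1) = -33*√1 = -33*1 = -33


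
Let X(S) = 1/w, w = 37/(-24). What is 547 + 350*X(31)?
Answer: 11839/37 ≈ 319.97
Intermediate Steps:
w = -37/24 (w = 37*(-1/24) = -37/24 ≈ -1.5417)
X(S) = -24/37 (X(S) = 1/(-37/24) = -24/37)
547 + 350*X(31) = 547 + 350*(-24/37) = 547 - 8400/37 = 11839/37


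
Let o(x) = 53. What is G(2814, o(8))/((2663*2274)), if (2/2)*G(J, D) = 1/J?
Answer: 1/17040632868 ≈ 5.8683e-11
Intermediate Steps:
G(J, D) = 1/J
G(2814, o(8))/((2663*2274)) = 1/(2814*((2663*2274))) = (1/2814)/6055662 = (1/2814)*(1/6055662) = 1/17040632868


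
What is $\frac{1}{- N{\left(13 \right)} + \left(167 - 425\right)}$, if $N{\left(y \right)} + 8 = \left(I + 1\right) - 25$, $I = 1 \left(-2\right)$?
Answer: $- \frac{1}{224} \approx -0.0044643$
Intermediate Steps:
$I = -2$
$N{\left(y \right)} = -34$ ($N{\left(y \right)} = -8 + \left(\left(-2 + 1\right) - 25\right) = -8 - 26 = -34$)
$\frac{1}{- N{\left(13 \right)} + \left(167 - 425\right)} = \frac{1}{\left(-1\right) \left(-34\right) + \left(167 - 425\right)} = \frac{1}{34 - 258} = \frac{1}{-224} = - \frac{1}{224}$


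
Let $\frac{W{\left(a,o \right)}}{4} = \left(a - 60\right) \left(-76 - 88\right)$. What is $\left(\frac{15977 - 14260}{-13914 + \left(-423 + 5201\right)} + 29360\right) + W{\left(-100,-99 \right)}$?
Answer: $\frac{1227145803}{9136} \approx 1.3432 \cdot 10^{5}$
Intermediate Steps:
$W{\left(a,o \right)} = 39360 - 656 a$ ($W{\left(a,o \right)} = 4 \left(a - 60\right) \left(-76 - 88\right) = 4 \left(-60 + a\right) \left(-164\right) = 4 \left(9840 - 164 a\right) = 39360 - 656 a$)
$\left(\frac{15977 - 14260}{-13914 + \left(-423 + 5201\right)} + 29360\right) + W{\left(-100,-99 \right)} = \left(\frac{15977 - 14260}{-13914 + \left(-423 + 5201\right)} + 29360\right) + \left(39360 - -65600\right) = \left(\frac{1717}{-13914 + 4778} + 29360\right) + \left(39360 + 65600\right) = \left(\frac{1717}{-9136} + 29360\right) + 104960 = \left(1717 \left(- \frac{1}{9136}\right) + 29360\right) + 104960 = \left(- \frac{1717}{9136} + 29360\right) + 104960 = \frac{268231243}{9136} + 104960 = \frac{1227145803}{9136}$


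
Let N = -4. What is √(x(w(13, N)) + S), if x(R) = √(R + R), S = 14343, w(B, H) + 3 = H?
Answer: √(14343 + I*√14) ≈ 119.76 + 0.016*I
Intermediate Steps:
w(B, H) = -3 + H
x(R) = √2*√R (x(R) = √(2*R) = √2*√R)
√(x(w(13, N)) + S) = √(√2*√(-3 - 4) + 14343) = √(√2*√(-7) + 14343) = √(√2*(I*√7) + 14343) = √(I*√14 + 14343) = √(14343 + I*√14)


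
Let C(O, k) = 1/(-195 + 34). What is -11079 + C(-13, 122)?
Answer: -1783720/161 ≈ -11079.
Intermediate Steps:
C(O, k) = -1/161 (C(O, k) = 1/(-161) = -1/161)
-11079 + C(-13, 122) = -11079 - 1/161 = -1783720/161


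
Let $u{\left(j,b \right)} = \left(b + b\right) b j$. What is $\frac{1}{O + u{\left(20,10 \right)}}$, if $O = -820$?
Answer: $\frac{1}{3180} \approx 0.00031447$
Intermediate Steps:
$u{\left(j,b \right)} = 2 j b^{2}$ ($u{\left(j,b \right)} = 2 b b j = 2 b^{2} j = 2 j b^{2}$)
$\frac{1}{O + u{\left(20,10 \right)}} = \frac{1}{-820 + 2 \cdot 20 \cdot 10^{2}} = \frac{1}{-820 + 2 \cdot 20 \cdot 100} = \frac{1}{-820 + 4000} = \frac{1}{3180}$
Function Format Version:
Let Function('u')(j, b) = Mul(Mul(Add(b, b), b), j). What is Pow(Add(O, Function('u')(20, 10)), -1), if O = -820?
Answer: Rational(1, 3180) ≈ 0.00031447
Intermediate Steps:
Function('u')(j, b) = Mul(2, j, Pow(b, 2)) (Function('u')(j, b) = Mul(Mul(Mul(2, b), b), j) = Mul(Mul(2, Pow(b, 2)), j) = Mul(2, j, Pow(b, 2)))
Pow(Add(O, Function('u')(20, 10)), -1) = Pow(Add(-820, Mul(2, 20, Pow(10, 2))), -1) = Pow(Add(-820, Mul(2, 20, 100)), -1) = Pow(Add(-820, 4000), -1) = Pow(3180, -1) = Rational(1, 3180)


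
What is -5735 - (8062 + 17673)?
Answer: -31470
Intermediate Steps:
-5735 - (8062 + 17673) = -5735 - 1*25735 = -5735 - 25735 = -31470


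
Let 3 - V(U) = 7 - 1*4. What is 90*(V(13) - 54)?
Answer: -4860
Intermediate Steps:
V(U) = 0 (V(U) = 3 - (7 - 1*4) = 3 - (7 - 4) = 3 - 1*3 = 3 - 3 = 0)
90*(V(13) - 54) = 90*(0 - 54) = 90*(-54) = -4860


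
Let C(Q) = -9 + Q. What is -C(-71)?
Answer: 80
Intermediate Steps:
-C(-71) = -(-9 - 71) = -1*(-80) = 80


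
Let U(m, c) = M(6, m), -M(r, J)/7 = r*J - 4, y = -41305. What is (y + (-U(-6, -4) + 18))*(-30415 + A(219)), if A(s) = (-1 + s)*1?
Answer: 1255198699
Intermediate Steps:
M(r, J) = 28 - 7*J*r (M(r, J) = -7*(r*J - 4) = -7*(J*r - 4) = -7*(-4 + J*r) = 28 - 7*J*r)
U(m, c) = 28 - 42*m (U(m, c) = 28 - 7*m*6 = 28 - 42*m)
A(s) = -1 + s
(y + (-U(-6, -4) + 18))*(-30415 + A(219)) = (-41305 + (-(28 - 42*(-6)) + 18))*(-30415 + (-1 + 219)) = (-41305 + (-(28 + 252) + 18))*(-30415 + 218) = (-41305 + (-1*280 + 18))*(-30197) = (-41305 + (-280 + 18))*(-30197) = (-41305 - 262)*(-30197) = -41567*(-30197) = 1255198699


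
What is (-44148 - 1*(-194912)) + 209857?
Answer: 360621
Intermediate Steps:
(-44148 - 1*(-194912)) + 209857 = (-44148 + 194912) + 209857 = 150764 + 209857 = 360621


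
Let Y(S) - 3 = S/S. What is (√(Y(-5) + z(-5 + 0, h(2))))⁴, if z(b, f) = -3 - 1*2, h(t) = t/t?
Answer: 1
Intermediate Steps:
h(t) = 1
Y(S) = 4 (Y(S) = 3 + S/S = 3 + 1 = 4)
z(b, f) = -5 (z(b, f) = -3 - 2 = -5)
(√(Y(-5) + z(-5 + 0, h(2))))⁴ = (√(4 - 5))⁴ = (√(-1))⁴ = I⁴ = 1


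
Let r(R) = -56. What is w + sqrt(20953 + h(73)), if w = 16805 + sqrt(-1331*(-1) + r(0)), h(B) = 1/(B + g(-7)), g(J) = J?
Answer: 16805 + 5*sqrt(51) + sqrt(91271334)/66 ≈ 16985.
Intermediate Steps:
h(B) = 1/(-7 + B) (h(B) = 1/(B - 7) = 1/(-7 + B))
w = 16805 + 5*sqrt(51) (w = 16805 + sqrt(-1331*(-1) - 56) = 16805 + sqrt(1331 - 56) = 16805 + sqrt(1275) = 16805 + 5*sqrt(51) ≈ 16841.)
w + sqrt(20953 + h(73)) = (16805 + 5*sqrt(51)) + sqrt(20953 + 1/(-7 + 73)) = (16805 + 5*sqrt(51)) + sqrt(20953 + 1/66) = (16805 + 5*sqrt(51)) + sqrt(1382899/66) = (16805 + 5*sqrt(51)) + sqrt(91271334)/66 = 16805 + 5*sqrt(51) + sqrt(91271334)/66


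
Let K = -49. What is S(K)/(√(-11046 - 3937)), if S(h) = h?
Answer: 49*I*√14983/14983 ≈ 0.40031*I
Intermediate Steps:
S(K)/(√(-11046 - 3937)) = -49/√(-11046 - 3937) = -49*(-I*√14983/14983) = -(-49)*I*√14983/14983 = 49*I*√14983/14983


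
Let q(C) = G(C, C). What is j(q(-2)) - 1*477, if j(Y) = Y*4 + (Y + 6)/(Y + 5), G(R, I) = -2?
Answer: -1451/3 ≈ -483.67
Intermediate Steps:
q(C) = -2
j(Y) = 4*Y + (6 + Y)/(5 + Y)
j(q(-2)) - 1*477 = (6 + 4*(-2)**2 + 21*(-2))/(5 - 2) - 1*477 = (6 + 4*4 - 42)/3 - 477 = (6 + 16 - 42)/3 - 477 = (1/3)*(-20) - 477 = -20/3 - 477 = -1451/3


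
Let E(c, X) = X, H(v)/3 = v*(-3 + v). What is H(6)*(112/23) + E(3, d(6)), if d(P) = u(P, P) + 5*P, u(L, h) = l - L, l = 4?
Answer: 6692/23 ≈ 290.96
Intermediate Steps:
u(L, h) = 4 - L
H(v) = 3*v*(-3 + v) (H(v) = 3*(v*(-3 + v)) = 3*v*(-3 + v))
d(P) = 4 + 4*P (d(P) = (4 - P) + 5*P = 4 + 4*P)
H(6)*(112/23) + E(3, d(6)) = (3*6*(-3 + 6))*(112/23) + (4 + 4*6) = (3*6*3)*(112*(1/23)) + (4 + 24) = 54*(112/23) + 28 = 6048/23 + 28 = 6692/23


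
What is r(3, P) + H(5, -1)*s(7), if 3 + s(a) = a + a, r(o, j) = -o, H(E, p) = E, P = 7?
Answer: 52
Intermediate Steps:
s(a) = -3 + 2*a (s(a) = -3 + (a + a) = -3 + 2*a)
r(3, P) + H(5, -1)*s(7) = -1*3 + 5*(-3 + 2*7) = -3 + 5*(-3 + 14) = -3 + 5*11 = -3 + 55 = 52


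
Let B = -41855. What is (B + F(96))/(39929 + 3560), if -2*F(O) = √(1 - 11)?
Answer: -41855/43489 - I*√10/86978 ≈ -0.96243 - 3.6357e-5*I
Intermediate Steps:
F(O) = -I*√10/2 (F(O) = -√(1 - 11)/2 = -I*√10/2)
(B + F(96))/(39929 + 3560) = (-41855 - I*√10/2)/(39929 + 3560) = (-41855 - I*√10/2)/43489 = (-41855 - I*√10/2)*(1/43489) = -41855/43489 - I*√10/86978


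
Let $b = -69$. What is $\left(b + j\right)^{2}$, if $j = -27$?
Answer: $9216$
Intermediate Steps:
$\left(b + j\right)^{2} = \left(-69 - 27\right)^{2} = \left(-96\right)^{2} = 9216$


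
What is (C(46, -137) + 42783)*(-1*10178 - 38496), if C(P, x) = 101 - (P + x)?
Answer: -2091765150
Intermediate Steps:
C(P, x) = 101 - P - x (C(P, x) = 101 + (-P - x) = 101 - P - x)
(C(46, -137) + 42783)*(-1*10178 - 38496) = ((101 - 1*46 - 1*(-137)) + 42783)*(-1*10178 - 38496) = ((101 - 46 + 137) + 42783)*(-10178 - 38496) = (192 + 42783)*(-48674) = 42975*(-48674) = -2091765150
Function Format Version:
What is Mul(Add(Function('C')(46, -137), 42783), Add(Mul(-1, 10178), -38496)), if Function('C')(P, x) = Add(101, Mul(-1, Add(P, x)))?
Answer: -2091765150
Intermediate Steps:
Function('C')(P, x) = Add(101, Mul(-1, P), Mul(-1, x)) (Function('C')(P, x) = Add(101, Add(Mul(-1, P), Mul(-1, x))) = Add(101, Mul(-1, P), Mul(-1, x)))
Mul(Add(Function('C')(46, -137), 42783), Add(Mul(-1, 10178), -38496)) = Mul(Add(Add(101, Mul(-1, 46), Mul(-1, -137)), 42783), Add(Mul(-1, 10178), -38496)) = Mul(Add(Add(101, -46, 137), 42783), Add(-10178, -38496)) = Mul(Add(192, 42783), -48674) = Mul(42975, -48674) = -2091765150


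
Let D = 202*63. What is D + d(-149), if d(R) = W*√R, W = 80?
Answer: 12726 + 80*I*√149 ≈ 12726.0 + 976.52*I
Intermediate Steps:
d(R) = 80*√R
D = 12726
D + d(-149) = 12726 + 80*√(-149) = 12726 + 80*(I*√149) = 12726 + 80*I*√149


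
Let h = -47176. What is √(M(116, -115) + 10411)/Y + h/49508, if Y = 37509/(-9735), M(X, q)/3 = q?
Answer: -11794/12377 - 3245*√10066/12503 ≈ -26.992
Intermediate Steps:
M(X, q) = 3*q
Y = -12503/3245 (Y = 37509*(-1/9735) = -12503/3245 ≈ -3.8530)
√(M(116, -115) + 10411)/Y + h/49508 = √(3*(-115) + 10411)/(-12503/3245) - 47176/49508 = √(-345 + 10411)*(-3245/12503) - 47176*1/49508 = √10066*(-3245/12503) - 11794/12377 = -3245*√10066/12503 - 11794/12377 = -11794/12377 - 3245*√10066/12503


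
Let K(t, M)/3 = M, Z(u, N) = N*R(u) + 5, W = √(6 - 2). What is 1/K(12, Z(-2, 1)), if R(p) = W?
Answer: 1/21 ≈ 0.047619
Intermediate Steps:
W = 2 (W = √4 = 2)
R(p) = 2
Z(u, N) = 5 + 2*N (Z(u, N) = N*2 + 5 = 2*N + 5 = 5 + 2*N)
K(t, M) = 3*M
1/K(12, Z(-2, 1)) = 1/(3*(5 + 2*1)) = 1/(3*(5 + 2)) = 1/(3*7) = 1/21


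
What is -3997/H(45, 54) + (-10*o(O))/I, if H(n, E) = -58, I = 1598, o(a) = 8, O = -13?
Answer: 3191283/46342 ≈ 68.864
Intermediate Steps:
-3997/H(45, 54) + (-10*o(O))/I = -3997/(-58) - 10*8/1598 = -3997*(-1/58) - 80*1/1598 = 3997/58 - 40/799 = 3191283/46342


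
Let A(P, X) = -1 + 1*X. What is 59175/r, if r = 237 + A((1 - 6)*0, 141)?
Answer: 59175/377 ≈ 156.96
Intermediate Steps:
A(P, X) = -1 + X
r = 377 (r = 237 + (-1 + 141) = 237 + 140 = 377)
59175/r = 59175/377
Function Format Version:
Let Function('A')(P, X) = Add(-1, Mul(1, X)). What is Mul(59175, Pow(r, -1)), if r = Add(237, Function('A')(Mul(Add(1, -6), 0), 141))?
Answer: Rational(59175, 377) ≈ 156.96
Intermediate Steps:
Function('A')(P, X) = Add(-1, X)
r = 377 (r = Add(237, Add(-1, 141)) = Add(237, 140) = 377)
Mul(59175, Pow(r, -1)) = Mul(59175, Pow(377, -1)) = Mul(59175, Rational(1, 377)) = Rational(59175, 377)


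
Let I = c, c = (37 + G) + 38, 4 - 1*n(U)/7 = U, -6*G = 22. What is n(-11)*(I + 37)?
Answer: 11375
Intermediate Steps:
G = -11/3 (G = -1/6*22 = -11/3 ≈ -3.6667)
n(U) = 28 - 7*U
c = 214/3 (c = (37 - 11/3) + 38 = 100/3 + 38 = 214/3 ≈ 71.333)
I = 214/3 ≈ 71.333
n(-11)*(I + 37) = (28 - 7*(-11))*(214/3 + 37) = (28 + 77)*(325/3) = 105*(325/3) = 11375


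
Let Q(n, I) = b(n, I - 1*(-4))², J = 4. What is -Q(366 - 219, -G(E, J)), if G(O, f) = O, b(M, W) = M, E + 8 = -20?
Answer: -21609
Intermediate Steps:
E = -28 (E = -8 - 20 = -28)
Q(n, I) = n²
-Q(366 - 219, -G(E, J)) = -(366 - 219)² = -1*147² = -1*21609 = -21609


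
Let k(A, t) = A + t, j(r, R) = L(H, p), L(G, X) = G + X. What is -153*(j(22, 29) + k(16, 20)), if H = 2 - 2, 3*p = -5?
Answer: -5253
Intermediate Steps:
p = -5/3 (p = (1/3)*(-5) = -5/3 ≈ -1.6667)
H = 0
j(r, R) = -5/3 (j(r, R) = 0 - 5/3 = -5/3)
-153*(j(22, 29) + k(16, 20)) = -153*(-5/3 + (16 + 20)) = -153*(-5/3 + 36) = -153*103/3 = -5253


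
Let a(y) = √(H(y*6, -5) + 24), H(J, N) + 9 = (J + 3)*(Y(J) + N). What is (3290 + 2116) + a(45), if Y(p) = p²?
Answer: 5406 + 15*√88446 ≈ 9867.0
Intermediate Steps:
H(J, N) = -9 + (3 + J)*(N + J²) (H(J, N) = -9 + (J + 3)*(J² + N) = -9 + (3 + J)*(N + J²))
a(y) = √(-30*y + 108*y² + 216*y³) (a(y) = √((-9 + (y*6)³ + 3*(-5) + 3*(y*6)² + (y*6)*(-5)) + 24) = √((-9 + (6*y)³ - 15 + 3*(6*y)² + (6*y)*(-5)) + 24) = √((-9 + 216*y³ - 15 + 3*(36*y²) - 30*y) + 24) = √((-9 + 216*y³ - 15 + 108*y² - 30*y) + 24) = √((-24 - 30*y + 108*y² + 216*y³) + 24) = √(-30*y + 108*y² + 216*y³))
(3290 + 2116) + a(45) = (3290 + 2116) + √6*√(45*(-5 + 18*45 + 36*45²)) = 5406 + √6*√(45*(-5 + 810 + 36*2025)) = 5406 + √6*√(45*(-5 + 810 + 72900)) = 5406 + √6*√(45*73705) = 5406 + √6*√3316725 = 5406 + √6*(15*√14741) = 5406 + 15*√88446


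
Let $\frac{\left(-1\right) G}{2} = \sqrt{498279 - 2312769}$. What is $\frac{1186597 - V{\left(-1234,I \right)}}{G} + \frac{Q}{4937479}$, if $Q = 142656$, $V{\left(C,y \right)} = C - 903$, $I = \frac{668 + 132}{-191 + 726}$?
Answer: $\frac{142656}{4937479} + \frac{594367 i \sqrt{201610}}{604830} \approx 0.028892 + 441.24 i$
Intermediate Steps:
$I = \frac{160}{107}$ ($I = \frac{800}{535} = 800 \cdot \frac{1}{535} = \frac{160}{107} \approx 1.4953$)
$V{\left(C,y \right)} = -903 + C$
$G = - 6 i \sqrt{201610}$ ($G = - 2 \sqrt{498279 - 2312769} = - 2 \sqrt{-1814490} = - 2 \cdot 3 i \sqrt{201610} = - 6 i \sqrt{201610} \approx - 2694.1 i$)
$\frac{1186597 - V{\left(-1234,I \right)}}{G} + \frac{Q}{4937479} = \frac{1186597 - \left(-903 - 1234\right)}{\left(-6\right) i \sqrt{201610}} + \frac{142656}{4937479} = \left(1186597 - -2137\right) \frac{i \sqrt{201610}}{1209660} + 142656 \cdot \frac{1}{4937479} = \left(1186597 + 2137\right) \frac{i \sqrt{201610}}{1209660} + \frac{142656}{4937479} = 1188734 \frac{i \sqrt{201610}}{1209660} + \frac{142656}{4937479} = \frac{594367 i \sqrt{201610}}{604830} + \frac{142656}{4937479} = \frac{142656}{4937479} + \frac{594367 i \sqrt{201610}}{604830}$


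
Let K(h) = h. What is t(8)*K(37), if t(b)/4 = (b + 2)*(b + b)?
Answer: 23680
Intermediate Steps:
t(b) = 8*b*(2 + b) (t(b) = 4*((b + 2)*(b + b)) = 4*((2 + b)*(2*b)) = 4*(2*b*(2 + b)) = 8*b*(2 + b))
t(8)*K(37) = (8*8*(2 + 8))*37 = (8*8*10)*37 = 640*37 = 23680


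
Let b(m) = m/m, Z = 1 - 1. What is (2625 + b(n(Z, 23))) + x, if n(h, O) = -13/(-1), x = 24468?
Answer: 27094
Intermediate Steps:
Z = 0
n(h, O) = 13 (n(h, O) = -13*(-1) = 13)
b(m) = 1
(2625 + b(n(Z, 23))) + x = (2625 + 1) + 24468 = 2626 + 24468 = 27094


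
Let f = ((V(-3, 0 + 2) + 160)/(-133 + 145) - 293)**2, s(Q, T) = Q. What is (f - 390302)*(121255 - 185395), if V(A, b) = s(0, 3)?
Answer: 60052079860/3 ≈ 2.0017e+10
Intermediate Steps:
V(A, b) = 0
f = 703921/9 (f = ((0 + 160)/(-133 + 145) - 293)**2 = (160/12 - 293)**2 = (160*(1/12) - 293)**2 = (40/3 - 293)**2 = (-839/3)**2 = 703921/9 ≈ 78214.)
(f - 390302)*(121255 - 185395) = (703921/9 - 390302)*(121255 - 185395) = -2808797/9*(-64140) = 60052079860/3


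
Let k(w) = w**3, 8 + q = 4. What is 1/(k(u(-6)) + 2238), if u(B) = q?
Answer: 1/2174 ≈ 0.00045998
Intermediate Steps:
q = -4 (q = -8 + 4 = -4)
u(B) = -4
1/(k(u(-6)) + 2238) = 1/((-4)**3 + 2238) = 1/(-64 + 2238) = 1/2174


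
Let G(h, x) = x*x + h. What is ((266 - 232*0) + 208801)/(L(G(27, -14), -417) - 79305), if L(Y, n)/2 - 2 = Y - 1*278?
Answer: -209067/79411 ≈ -2.6327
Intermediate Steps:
G(h, x) = h + x² (G(h, x) = x² + h = h + x²)
L(Y, n) = -552 + 2*Y (L(Y, n) = 4 + 2*(Y - 1*278) = 4 + 2*(Y - 278) = 4 + 2*(-278 + Y) = 4 + (-556 + 2*Y) = -552 + 2*Y)
((266 - 232*0) + 208801)/(L(G(27, -14), -417) - 79305) = ((266 - 232*0) + 208801)/((-552 + 2*(27 + (-14)²)) - 79305) = ((266 + 0) + 208801)/((-552 + 2*(27 + 196)) - 79305) = (266 + 208801)/((-552 + 2*223) - 79305) = 209067/((-552 + 446) - 79305) = 209067/(-106 - 79305) = 209067/(-79411) = 209067*(-1/79411) = -209067/79411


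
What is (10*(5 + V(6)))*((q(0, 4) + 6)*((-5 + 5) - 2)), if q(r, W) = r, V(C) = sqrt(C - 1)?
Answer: -600 - 120*sqrt(5) ≈ -868.33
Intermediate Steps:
V(C) = sqrt(-1 + C)
(10*(5 + V(6)))*((q(0, 4) + 6)*((-5 + 5) - 2)) = (10*(5 + sqrt(-1 + 6)))*((0 + 6)*((-5 + 5) - 2)) = (10*(5 + sqrt(5)))*(6*(0 - 2)) = (50 + 10*sqrt(5))*(6*(-2)) = (50 + 10*sqrt(5))*(-12) = -600 - 120*sqrt(5)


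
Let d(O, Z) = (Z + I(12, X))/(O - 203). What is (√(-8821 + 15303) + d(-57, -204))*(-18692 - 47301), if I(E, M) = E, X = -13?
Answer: -3167664/65 - 65993*√6482 ≈ -5.3619e+6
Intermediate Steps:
d(O, Z) = (12 + Z)/(-203 + O) (d(O, Z) = (Z + 12)/(O - 203) = (12 + Z)/(-203 + O))
(√(-8821 + 15303) + d(-57, -204))*(-18692 - 47301) = (√(-8821 + 15303) + (12 - 204)/(-203 - 57))*(-18692 - 47301) = (√6482 - 192/(-260))*(-65993) = (√6482 - 1/260*(-192))*(-65993) = (√6482 + 48/65)*(-65993) = (48/65 + √6482)*(-65993) = -3167664/65 - 65993*√6482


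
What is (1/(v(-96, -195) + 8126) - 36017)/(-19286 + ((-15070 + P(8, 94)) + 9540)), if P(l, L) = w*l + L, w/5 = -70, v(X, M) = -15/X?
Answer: 9365752597/7156738314 ≈ 1.3087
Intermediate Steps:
w = -350 (w = 5*(-70) = -350)
P(l, L) = L - 350*l (P(l, L) = -350*l + L = L - 350*l)
(1/(v(-96, -195) + 8126) - 36017)/(-19286 + ((-15070 + P(8, 94)) + 9540)) = (1/(-15/(-96) + 8126) - 36017)/(-19286 + ((-15070 + (94 - 350*8)) + 9540)) = (1/(-15*(-1/96) + 8126) - 36017)/(-19286 + ((-15070 + (94 - 2800)) + 9540)) = (1/(5/32 + 8126) - 36017)/(-19286 + ((-15070 - 2706) + 9540)) = (1/(260037/32) - 36017)/(-19286 + (-17776 + 9540)) = (32/260037 - 36017)/(-19286 - 8236) = -9365752597/260037/(-27522) = -9365752597/260037*(-1/27522) = 9365752597/7156738314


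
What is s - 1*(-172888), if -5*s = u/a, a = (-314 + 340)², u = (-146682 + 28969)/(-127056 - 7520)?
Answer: 78641025031727/454866880 ≈ 1.7289e+5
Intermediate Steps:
u = 117713/134576 (u = -117713/(-134576) = -117713*(-1/134576) = 117713/134576 ≈ 0.87469)
a = 676 (a = 26² = 676)
s = -117713/454866880 (s = -117713/(672880*676) = -⅕*117713/90973376 = -117713/454866880 ≈ -0.00025879)
s - 1*(-172888) = -117713/454866880 - 1*(-172888) = -117713/454866880 + 172888 = 78641025031727/454866880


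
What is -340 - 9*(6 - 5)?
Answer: -349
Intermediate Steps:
-340 - 9*(6 - 5) = -340 - 9 = -349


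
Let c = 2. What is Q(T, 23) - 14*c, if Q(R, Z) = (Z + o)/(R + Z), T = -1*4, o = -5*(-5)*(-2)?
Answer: -559/19 ≈ -29.421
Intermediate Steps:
o = -50 (o = 25*(-2) = -50)
T = -4
Q(R, Z) = (-50 + Z)/(R + Z) (Q(R, Z) = (Z - 50)/(R + Z) = (-50 + Z)/(R + Z))
Q(T, 23) - 14*c = (-50 + 23)/(-4 + 23) - 14*2 = -27/19 - 28 = -559/19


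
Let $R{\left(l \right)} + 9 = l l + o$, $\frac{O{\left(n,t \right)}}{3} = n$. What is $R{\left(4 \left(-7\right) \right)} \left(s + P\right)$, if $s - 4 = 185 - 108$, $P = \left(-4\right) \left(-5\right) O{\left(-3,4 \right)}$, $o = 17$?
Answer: $-78408$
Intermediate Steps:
$O{\left(n,t \right)} = 3 n$
$R{\left(l \right)} = 8 + l^{2}$ ($R{\left(l \right)} = -9 + \left(l l + 17\right) = -9 + \left(l^{2} + 17\right) = -9 + \left(17 + l^{2}\right) = 8 + l^{2}$)
$P = -180$ ($P = \left(-4\right) \left(-5\right) 3 \left(-3\right) = 20 \left(-9\right) = -180$)
$s = 81$ ($s = 4 + \left(185 - 108\right) = 4 + 77 = 81$)
$R{\left(4 \left(-7\right) \right)} \left(s + P\right) = \left(8 + \left(4 \left(-7\right)\right)^{2}\right) \left(81 - 180\right) = \left(8 + \left(-28\right)^{2}\right) \left(-99\right) = \left(8 + 784\right) \left(-99\right) = 792 \left(-99\right) = -78408$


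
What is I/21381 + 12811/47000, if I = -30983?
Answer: -1182289009/1004907000 ≈ -1.1765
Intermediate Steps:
I/21381 + 12811/47000 = -30983/21381 + 12811/47000 = -1182289009/1004907000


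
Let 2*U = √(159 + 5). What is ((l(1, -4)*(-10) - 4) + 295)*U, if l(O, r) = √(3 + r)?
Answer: √41*(291 - 10*I) ≈ 1863.3 - 64.031*I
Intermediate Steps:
U = √41 (U = √(159 + 5)/2 = √164/2 = (2*√41)/2 = √41 ≈ 6.4031)
((l(1, -4)*(-10) - 4) + 295)*U = ((√(3 - 4)*(-10) - 4) + 295)*√41 = ((√(-1)*(-10) - 4) + 295)*√41 = ((I*(-10) - 4) + 295)*√41 = ((-10*I - 4) + 295)*√41 = ((-4 - 10*I) + 295)*√41 = (291 - 10*I)*√41 = √41*(291 - 10*I)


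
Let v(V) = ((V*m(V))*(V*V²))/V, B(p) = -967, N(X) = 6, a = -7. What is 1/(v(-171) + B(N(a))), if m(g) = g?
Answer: 1/855035114 ≈ 1.1695e-9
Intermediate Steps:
v(V) = V⁴ (v(V) = ((V*V)*(V*V²))/V = (V²*V³)/V = V⁵/V = V⁴)
1/(v(-171) + B(N(a))) = 1/((-171)⁴ - 967) = 1/(855036081 - 967) = 1/855035114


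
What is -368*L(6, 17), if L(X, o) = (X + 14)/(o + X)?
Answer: -320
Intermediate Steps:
L(X, o) = (14 + X)/(X + o)
-368*L(6, 17) = -368*(14 + 6)/(6 + 17) = -368*20/23 = -320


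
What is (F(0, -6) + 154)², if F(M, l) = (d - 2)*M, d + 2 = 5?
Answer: 23716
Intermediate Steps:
d = 3 (d = -2 + 5 = 3)
F(M, l) = M (F(M, l) = (3 - 2)*M = 1*M = M)
(F(0, -6) + 154)² = (0 + 154)² = 154² = 23716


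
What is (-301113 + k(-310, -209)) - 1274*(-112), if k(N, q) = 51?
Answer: -158374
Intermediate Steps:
(-301113 + k(-310, -209)) - 1274*(-112) = (-301113 + 51) - 1274*(-112) = -301062 + 142688 = -158374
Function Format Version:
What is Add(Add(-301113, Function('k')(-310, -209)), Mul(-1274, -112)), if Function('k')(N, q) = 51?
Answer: -158374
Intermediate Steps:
Add(Add(-301113, Function('k')(-310, -209)), Mul(-1274, -112)) = Add(Add(-301113, 51), Mul(-1274, -112)) = Add(-301062, 142688) = -158374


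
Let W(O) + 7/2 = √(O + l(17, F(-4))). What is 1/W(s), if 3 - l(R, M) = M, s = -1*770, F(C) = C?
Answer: -2/443 - 4*I*√763/3101 ≈ -0.0045147 - 0.03563*I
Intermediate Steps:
s = -770
l(R, M) = 3 - M
W(O) = -7/2 + √(7 + O) (W(O) = -7/2 + √(O + (3 - 1*(-4))) = -7/2 + √(O + (3 + 4)) = -7/2 + √(O + 7) = -7/2 + √(7 + O))
1/W(s) = 1/(-7/2 + √(7 - 770)) = 1/(-7/2 + √(-763)) = 1/(-7/2 + I*√763)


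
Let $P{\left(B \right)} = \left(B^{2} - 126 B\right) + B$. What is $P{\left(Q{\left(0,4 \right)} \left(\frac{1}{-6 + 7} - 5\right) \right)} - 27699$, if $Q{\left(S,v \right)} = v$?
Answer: $-25443$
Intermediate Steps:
$P{\left(B \right)} = B^{2} - 125 B$
$P{\left(Q{\left(0,4 \right)} \left(\frac{1}{-6 + 7} - 5\right) \right)} - 27699 = 4 \left(\frac{1}{-6 + 7} - 5\right) \left(-125 + 4 \left(\frac{1}{-6 + 7} - 5\right)\right) - 27699 = 4 \left(1^{-1} - 5\right) \left(-125 + 4 \left(1^{-1} - 5\right)\right) - 27699 = 4 \left(1 - 5\right) \left(-125 + 4 \left(1 - 5\right)\right) - 27699 = 4 \left(-4\right) \left(-125 + 4 \left(-4\right)\right) - 27699 = - 16 \left(-125 - 16\right) - 27699 = \left(-16\right) \left(-141\right) - 27699 = 2256 - 27699 = -25443$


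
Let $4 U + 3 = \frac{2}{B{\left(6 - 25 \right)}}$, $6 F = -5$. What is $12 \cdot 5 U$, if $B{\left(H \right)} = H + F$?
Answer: $- \frac{5535}{119} \approx -46.513$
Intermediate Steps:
$F = - \frac{5}{6}$ ($F = \frac{1}{6} \left(-5\right) = - \frac{5}{6} \approx -0.83333$)
$B{\left(H \right)} = - \frac{5}{6} + H$ ($B{\left(H \right)} = H - \frac{5}{6} = - \frac{5}{6} + H$)
$U = - \frac{369}{476}$ ($U = - \frac{3}{4} + \frac{2 \frac{1}{- \frac{5}{6} + \left(6 - 25\right)}}{4} = - \frac{3}{4} + \frac{2 \frac{1}{- \frac{5}{6} - 19}}{4} = - \frac{3}{4} + \frac{2 \frac{1}{- \frac{119}{6}}}{4} = - \frac{3}{4} + \frac{2 \left(- \frac{6}{119}\right)}{4} = - \frac{3}{4} + \frac{1}{4} \left(- \frac{12}{119}\right) = - \frac{3}{4} - \frac{3}{119} = - \frac{369}{476} \approx -0.77521$)
$12 \cdot 5 U = 12 \cdot 5 \left(- \frac{369}{476}\right) = 60 \left(- \frac{369}{476}\right) = - \frac{5535}{119}$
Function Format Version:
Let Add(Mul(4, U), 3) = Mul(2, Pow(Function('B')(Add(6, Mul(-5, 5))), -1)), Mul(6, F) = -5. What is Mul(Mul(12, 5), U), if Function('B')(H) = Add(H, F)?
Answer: Rational(-5535, 119) ≈ -46.513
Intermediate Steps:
F = Rational(-5, 6) (F = Mul(Rational(1, 6), -5) = Rational(-5, 6) ≈ -0.83333)
Function('B')(H) = Add(Rational(-5, 6), H) (Function('B')(H) = Add(H, Rational(-5, 6)) = Add(Rational(-5, 6), H))
U = Rational(-369, 476) (U = Add(Rational(-3, 4), Mul(Rational(1, 4), Mul(2, Pow(Add(Rational(-5, 6), Add(6, Mul(-5, 5))), -1)))) = Add(Rational(-3, 4), Mul(Rational(1, 4), Mul(2, Pow(Add(Rational(-5, 6), Add(6, -25)), -1)))) = Add(Rational(-3, 4), Mul(Rational(1, 4), Mul(2, Pow(Add(Rational(-5, 6), -19), -1)))) = Add(Rational(-3, 4), Mul(Rational(1, 4), Mul(2, Pow(Rational(-119, 6), -1)))) = Add(Rational(-3, 4), Mul(Rational(1, 4), Mul(2, Rational(-6, 119)))) = Add(Rational(-3, 4), Mul(Rational(1, 4), Rational(-12, 119))) = Add(Rational(-3, 4), Rational(-3, 119)) = Rational(-369, 476) ≈ -0.77521)
Mul(Mul(12, 5), U) = Mul(Mul(12, 5), Rational(-369, 476)) = Mul(60, Rational(-369, 476)) = Rational(-5535, 119)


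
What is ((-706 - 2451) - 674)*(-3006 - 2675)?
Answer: 21763911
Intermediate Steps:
((-706 - 2451) - 674)*(-3006 - 2675) = (-3157 - 674)*(-5681) = -3831*(-5681) = 21763911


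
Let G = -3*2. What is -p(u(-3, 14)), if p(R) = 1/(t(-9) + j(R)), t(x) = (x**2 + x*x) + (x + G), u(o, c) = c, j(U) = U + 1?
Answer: -1/162 ≈ -0.0061728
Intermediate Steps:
G = -6
j(U) = 1 + U
t(x) = -6 + x + 2*x**2 (t(x) = (x**2 + x*x) + (x - 6) = (x**2 + x**2) + (-6 + x) = 2*x**2 + (-6 + x) = -6 + x + 2*x**2)
p(R) = 1/(148 + R) (p(R) = 1/((-6 - 9 + 2*(-9)**2) + (1 + R)) = 1/((-6 - 9 + 2*81) + (1 + R)) = 1/((-6 - 9 + 162) + (1 + R)) = 1/(147 + (1 + R)) = 1/(148 + R))
-p(u(-3, 14)) = -1/(148 + 14) = -1/162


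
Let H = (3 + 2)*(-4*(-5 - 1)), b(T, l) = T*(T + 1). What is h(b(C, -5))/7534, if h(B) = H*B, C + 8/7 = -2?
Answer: 19800/184583 ≈ 0.10727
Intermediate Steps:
C = -22/7 (C = -8/7 - 2 = -22/7 ≈ -3.1429)
b(T, l) = T*(1 + T)
H = 120 (H = 5*(-4*(-6)) = 5*24 = 120)
h(B) = 120*B
h(b(C, -5))/7534 = (120*(-22*(1 - 22/7)/7))/7534 = (120*(-22/7*(-15/7)))*(1/7534) = (120*(330/49))*(1/7534) = (39600/49)*(1/7534) = 19800/184583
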